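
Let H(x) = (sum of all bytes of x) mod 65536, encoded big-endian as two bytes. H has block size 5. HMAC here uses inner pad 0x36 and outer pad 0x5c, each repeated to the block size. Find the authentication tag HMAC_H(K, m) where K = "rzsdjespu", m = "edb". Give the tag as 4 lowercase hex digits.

Key "rzsdjespu" = 72 7a 73 64 6a 65 73 70 75 is 9 bytes > B = 5, so hash it first: H(key) = 03 ea, then zero-pad to 5 bytes: K' = 03 ea 00 00 00.
K' ⊕ ipad = 35 dc 36 36 36.  K' ⊕ opad = 5f b6 5c 5c 5c.
Inner input = (K'⊕ipad) ∥ m = 35 dc 36 36 36 ∥ 65 64 62.
Inner hash: sum = 53+220+54+54+54+101+100+98 = 734 → 02 de.
Outer input = (K'⊕opad) ∥ inner = 5f b6 5c 5c 5c ∥ 02 de.
Outer hash (tag): sum = 95+182+92+92+92+2+222 = 777 → 03 09.

0309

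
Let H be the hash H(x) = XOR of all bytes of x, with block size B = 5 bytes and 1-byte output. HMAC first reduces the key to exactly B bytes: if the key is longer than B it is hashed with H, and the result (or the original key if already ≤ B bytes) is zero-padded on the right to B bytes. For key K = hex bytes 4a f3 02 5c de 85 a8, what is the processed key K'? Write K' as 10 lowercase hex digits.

|K| = 7 > B = 5, so first hash the key.
H(K): XOR 4a⊕f3⊕02⊕5c⊕de⊕85⊕a8 = 14.
Zero-pad H(K) = 14 to 5 bytes: K' = 14 00 00 00 00.

1400000000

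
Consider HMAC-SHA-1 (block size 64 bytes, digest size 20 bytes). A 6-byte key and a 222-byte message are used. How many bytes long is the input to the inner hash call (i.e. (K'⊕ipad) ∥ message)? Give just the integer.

Key is 6 ≤ 64 bytes, zero-padded: |K'| = 64.
Inner input = (K'⊕ipad) ∥ m → 64 + 222 = 286 bytes.

286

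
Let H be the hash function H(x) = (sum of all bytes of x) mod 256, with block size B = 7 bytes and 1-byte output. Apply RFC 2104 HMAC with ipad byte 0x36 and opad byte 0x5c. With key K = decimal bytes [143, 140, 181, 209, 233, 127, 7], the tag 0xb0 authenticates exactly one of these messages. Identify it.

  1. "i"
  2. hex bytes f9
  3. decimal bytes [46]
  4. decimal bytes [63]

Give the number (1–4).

3

Key decimal bytes [143, 140, 181, 209, 233, 127, 7] = 8f 8c b5 d1 e9 7f 07 is exactly B = 7 bytes: K' = 8f 8c b5 d1 e9 7f 07.
K' ⊕ ipad = b9 ba 83 e7 df 49 31; K' ⊕ opad = d3 d0 e9 8d b5 23 5b.
m1: inner = H(b9 ba 83 e7 df 49 31 69) = 9f; tag = H(d3 d0 e9 8d b5 23 5b 9f) = eb
m2: inner = H(b9 ba 83 e7 df 49 31 f9) = 2f; tag = H(d3 d0 e9 8d b5 23 5b 2f) = 7b
m3: inner = H(b9 ba 83 e7 df 49 31 2e) = 64; tag = H(d3 d0 e9 8d b5 23 5b 64) = b0 ← matches
m4: inner = H(b9 ba 83 e7 df 49 31 3f) = 75; tag = H(d3 d0 e9 8d b5 23 5b 75) = c1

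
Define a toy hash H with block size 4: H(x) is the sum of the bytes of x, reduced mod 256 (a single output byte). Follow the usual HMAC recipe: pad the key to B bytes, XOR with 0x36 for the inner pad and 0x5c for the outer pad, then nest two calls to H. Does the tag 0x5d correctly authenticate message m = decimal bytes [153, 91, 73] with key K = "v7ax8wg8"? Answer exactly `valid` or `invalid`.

Key "v7ax8wg8" = 76 37 61 78 38 77 67 38 is 8 bytes > B = 4, so hash it first: H(key) = d4, then zero-pad to 4 bytes: K' = d4 00 00 00.
K' ⊕ ipad = e2 36 36 36; K' ⊕ opad = 88 5c 5c 5c.
Inner hash: sum = 226+54+54+54+153+91+73 = 705; mod 256 = 193 → c1.
Outer hash (recomputed tag): sum = 136+92+92+92+193 = 605; mod 256 = 93 → 5d.
Recomputed tag = 5d; claimed = 5d → match.

valid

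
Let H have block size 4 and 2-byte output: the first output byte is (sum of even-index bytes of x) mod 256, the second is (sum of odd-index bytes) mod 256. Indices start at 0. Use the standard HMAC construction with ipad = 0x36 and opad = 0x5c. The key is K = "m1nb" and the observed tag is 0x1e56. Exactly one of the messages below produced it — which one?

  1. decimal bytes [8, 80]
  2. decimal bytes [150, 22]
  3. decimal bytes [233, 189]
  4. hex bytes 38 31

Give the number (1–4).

1

Key "m1nb" = 6d 31 6e 62 is exactly B = 4 bytes: K' = 6d 31 6e 62.
K' ⊕ ipad = 5b 07 58 54; K' ⊕ opad = 31 6d 32 3e.
m1: inner = H(5b 07 58 54 08 50) = bb ab; tag = H(31 6d 32 3e bb ab) = 1e56 ← matches
m2: inner = H(5b 07 58 54 96 16) = 49 71; tag = H(31 6d 32 3e 49 71) = ac1c
m3: inner = H(5b 07 58 54 e9 bd) = 9c 18; tag = H(31 6d 32 3e 9c 18) = ffc3
m4: inner = H(5b 07 58 54 38 31) = eb 8c; tag = H(31 6d 32 3e eb 8c) = 4e37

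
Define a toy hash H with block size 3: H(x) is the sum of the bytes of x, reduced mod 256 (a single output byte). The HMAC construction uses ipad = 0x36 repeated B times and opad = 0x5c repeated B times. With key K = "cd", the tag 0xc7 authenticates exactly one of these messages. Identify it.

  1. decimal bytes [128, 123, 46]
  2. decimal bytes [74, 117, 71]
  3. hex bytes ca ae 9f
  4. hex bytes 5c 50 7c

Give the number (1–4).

Key "cd" = 63 64 is 2 bytes ≤ B = 3; zero-pad to 3 bytes: K' = 63 64 00.
K' ⊕ ipad = 55 52 36; K' ⊕ opad = 3f 38 5c.
m1: inner = H(55 52 36 80 7b 2e) = 06; tag = H(3f 38 5c 06) = d9
m2: inner = H(55 52 36 4a 75 47) = e3; tag = H(3f 38 5c e3) = b6
m3: inner = H(55 52 36 ca ae 9f) = f4; tag = H(3f 38 5c f4) = c7 ← matches
m4: inner = H(55 52 36 5c 50 7c) = 05; tag = H(3f 38 5c 05) = d8

3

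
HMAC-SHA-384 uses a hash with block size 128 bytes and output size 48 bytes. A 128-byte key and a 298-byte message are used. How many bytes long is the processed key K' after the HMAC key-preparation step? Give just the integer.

Key is 128 ≤ 128 bytes, zero-padded: |K'| = 128.

128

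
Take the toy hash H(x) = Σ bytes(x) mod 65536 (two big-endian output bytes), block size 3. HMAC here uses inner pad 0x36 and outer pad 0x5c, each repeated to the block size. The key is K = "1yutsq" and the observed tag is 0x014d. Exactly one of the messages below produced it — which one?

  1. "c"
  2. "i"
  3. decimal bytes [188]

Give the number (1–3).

Key "1yutsq" = 31 79 75 74 73 71 is 6 bytes > B = 3, so hash it first: H(key) = 02 77, then zero-pad to 3 bytes: K' = 02 77 00.
K' ⊕ ipad = 34 41 36; K' ⊕ opad = 5e 2b 5c.
m1: inner = H(34 41 36 63) = 01 0e; tag = H(5e 2b 5c 01 0e) = 00f4
m2: inner = H(34 41 36 69) = 01 14; tag = H(5e 2b 5c 01 14) = 00fa
m3: inner = H(34 41 36 bc) = 01 67; tag = H(5e 2b 5c 01 67) = 014d ← matches

3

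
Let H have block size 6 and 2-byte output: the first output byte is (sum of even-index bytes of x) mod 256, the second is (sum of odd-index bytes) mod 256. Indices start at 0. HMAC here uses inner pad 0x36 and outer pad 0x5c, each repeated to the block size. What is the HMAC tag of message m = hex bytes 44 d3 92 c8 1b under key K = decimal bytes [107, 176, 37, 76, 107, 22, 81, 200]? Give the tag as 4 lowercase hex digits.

Key decimal bytes [107, 176, 37, 76, 107, 22, 81, 200] = 6b b0 25 4c 6b 16 51 c8 is 8 bytes > B = 6, so hash it first: H(key) = 4c da, then zero-pad to 6 bytes: K' = 4c da 00 00 00 00.
K' ⊕ ipad = 7a ec 36 36 36 36.  K' ⊕ opad = 10 86 5c 5c 5c 5c.
Inner input = (K'⊕ipad) ∥ m = 7a ec 36 36 36 36 ∥ 44 d3 92 c8 1b.
Inner hash: even-index sum = 471 mod 256 = 215; odd-index sum = 755 mod 256 = 243 → d7 f3.
Outer input = (K'⊕opad) ∥ inner = 10 86 5c 5c 5c 5c ∥ d7 f3.
Outer hash (tag): even-index sum = 415 mod 256 = 159; odd-index sum = 561 mod 256 = 49 → 9f 31.

9f31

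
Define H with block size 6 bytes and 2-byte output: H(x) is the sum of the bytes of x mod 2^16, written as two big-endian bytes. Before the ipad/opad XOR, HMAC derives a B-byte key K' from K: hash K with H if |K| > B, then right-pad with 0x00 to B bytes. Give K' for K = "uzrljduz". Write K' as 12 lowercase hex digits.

|K| = 8 > B = 6, so first hash the key.
H(K): sum = 117+122+114+108+106+100+117+122 = 906 → 03 8a.
Zero-pad H(K) = 03 8a to 6 bytes: K' = 03 8a 00 00 00 00.

038a00000000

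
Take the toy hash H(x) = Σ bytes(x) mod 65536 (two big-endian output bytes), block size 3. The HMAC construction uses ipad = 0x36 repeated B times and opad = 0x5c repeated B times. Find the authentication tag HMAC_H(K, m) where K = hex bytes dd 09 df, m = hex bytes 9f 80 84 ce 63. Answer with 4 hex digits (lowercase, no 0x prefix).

Key hex bytes dd 09 df is exactly B = 3 bytes: K' = dd 09 df.
K' ⊕ ipad = eb 3f e9.  K' ⊕ opad = 81 55 83.
Inner input = (K'⊕ipad) ∥ m = eb 3f e9 ∥ 9f 80 84 ce 63.
Inner hash: sum = 235+63+233+159+128+132+206+99 = 1255 → 04 e7.
Outer input = (K'⊕opad) ∥ inner = 81 55 83 ∥ 04 e7.
Outer hash (tag): sum = 129+85+131+4+231 = 580 → 02 44.

0244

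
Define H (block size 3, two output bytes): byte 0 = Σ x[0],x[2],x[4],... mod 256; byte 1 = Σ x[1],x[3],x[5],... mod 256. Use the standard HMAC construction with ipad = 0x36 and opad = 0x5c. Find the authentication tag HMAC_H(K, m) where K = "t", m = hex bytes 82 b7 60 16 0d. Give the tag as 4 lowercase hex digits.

Key "t" = 74 is 1 byte ≤ B = 3; zero-pad to 3 bytes: K' = 74 00 00.
K' ⊕ ipad = 42 36 36.  K' ⊕ opad = 28 5c 5c.
Inner input = (K'⊕ipad) ∥ m = 42 36 36 ∥ 82 b7 60 16 0d.
Inner hash: even-index sum = 325 mod 256 = 69; odd-index sum = 293 mod 256 = 37 → 45 25.
Outer input = (K'⊕opad) ∥ inner = 28 5c 5c ∥ 45 25.
Outer hash (tag): even-index sum = 169 mod 256 = 169; odd-index sum = 161 mod 256 = 161 → a9 a1.

a9a1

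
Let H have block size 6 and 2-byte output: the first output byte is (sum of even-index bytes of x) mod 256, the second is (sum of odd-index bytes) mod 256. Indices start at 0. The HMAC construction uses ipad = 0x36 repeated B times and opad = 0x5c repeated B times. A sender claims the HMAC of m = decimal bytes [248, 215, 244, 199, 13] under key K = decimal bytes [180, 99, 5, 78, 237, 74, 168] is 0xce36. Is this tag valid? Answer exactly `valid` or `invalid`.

Key decimal bytes [180, 99, 5, 78, 237, 74, 168] = b4 63 05 4e ed 4a a8 is 7 bytes > B = 6, so hash it first: H(key) = 4e fb, then zero-pad to 6 bytes: K' = 4e fb 00 00 00 00.
K' ⊕ ipad = 78 cd 36 36 36 36; K' ⊕ opad = 12 a7 5c 5c 5c 5c.
Inner hash: even-index sum = 733 mod 256 = 221; odd-index sum = 727 mod 256 = 215 → dd d7.
Outer hash (recomputed tag): even-index sum = 423 mod 256 = 167; odd-index sum = 566 mod 256 = 54 → a7 36.
Recomputed tag = a736; claimed = ce36 → mismatch.

invalid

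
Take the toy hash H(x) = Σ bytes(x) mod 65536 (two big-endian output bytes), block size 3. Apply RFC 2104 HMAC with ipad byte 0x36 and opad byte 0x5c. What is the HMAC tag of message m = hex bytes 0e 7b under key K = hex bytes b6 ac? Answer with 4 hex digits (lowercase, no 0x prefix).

Key hex bytes b6 ac is 2 bytes ≤ B = 3; zero-pad to 3 bytes: K' = b6 ac 00.
K' ⊕ ipad = 80 9a 36.  K' ⊕ opad = ea f0 5c.
Inner input = (K'⊕ipad) ∥ m = 80 9a 36 ∥ 0e 7b.
Inner hash: sum = 128+154+54+14+123 = 473 → 01 d9.
Outer input = (K'⊕opad) ∥ inner = ea f0 5c ∥ 01 d9.
Outer hash (tag): sum = 234+240+92+1+217 = 784 → 03 10.

0310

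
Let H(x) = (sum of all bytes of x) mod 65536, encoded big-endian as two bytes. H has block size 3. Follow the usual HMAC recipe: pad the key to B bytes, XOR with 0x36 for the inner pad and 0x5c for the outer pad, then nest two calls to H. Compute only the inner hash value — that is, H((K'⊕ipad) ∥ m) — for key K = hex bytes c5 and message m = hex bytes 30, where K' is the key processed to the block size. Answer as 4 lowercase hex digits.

018f

Key hex bytes c5 is 1 byte ≤ B = 3; zero-pad to 3 bytes: K' = c5 00 00.
K' ⊕ ipad = f3 36 36.
Inner input = f3 36 36 ∥ 30.
Inner hash: sum = 243+54+54+48 = 399 → 01 8f.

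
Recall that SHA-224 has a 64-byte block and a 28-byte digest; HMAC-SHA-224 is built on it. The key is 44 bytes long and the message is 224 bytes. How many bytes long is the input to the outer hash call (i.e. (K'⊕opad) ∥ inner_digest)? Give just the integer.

92

Key is 44 ≤ 64 bytes, zero-padded: |K'| = 64.
Outer input = (K'⊕opad) ∥ H(inner) → 64 + 28 = 92 bytes.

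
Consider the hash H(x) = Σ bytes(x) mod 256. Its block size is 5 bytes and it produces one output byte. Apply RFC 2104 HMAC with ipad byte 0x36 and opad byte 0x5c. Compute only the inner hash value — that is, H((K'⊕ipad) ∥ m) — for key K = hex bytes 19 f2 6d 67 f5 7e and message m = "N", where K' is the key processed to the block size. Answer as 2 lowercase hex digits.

8a

Key hex bytes 19 f2 6d 67 f5 7e is 6 bytes > B = 5, so hash it first: H(key) = 52, then zero-pad to 5 bytes: K' = 52 00 00 00 00.
K' ⊕ ipad = 64 36 36 36 36.
Inner input = 64 36 36 36 36 ∥ 4e.
Inner hash: sum = 100+54+54+54+54+78 = 394; mod 256 = 138 → 8a.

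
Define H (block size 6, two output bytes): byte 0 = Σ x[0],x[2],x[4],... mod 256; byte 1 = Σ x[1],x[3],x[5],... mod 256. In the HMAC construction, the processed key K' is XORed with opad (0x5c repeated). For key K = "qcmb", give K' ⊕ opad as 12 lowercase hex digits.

2d3f313e5c5c

Key "qcmb" = 71 63 6d 62 is 4 bytes ≤ B = 6; zero-pad to 6 bytes: K' = 71 63 6d 62 00 00.
XOR each byte with 0x5c: 71⊕5c=2d, 63⊕5c=3f, 6d⊕5c=31, 62⊕5c=3e, 00⊕5c=5c, 00⊕5c=5c.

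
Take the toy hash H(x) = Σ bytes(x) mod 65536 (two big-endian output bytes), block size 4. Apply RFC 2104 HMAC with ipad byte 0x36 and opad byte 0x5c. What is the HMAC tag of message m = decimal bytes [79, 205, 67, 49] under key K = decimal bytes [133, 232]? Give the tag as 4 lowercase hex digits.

02d5

Key decimal bytes [133, 232] = 85 e8 is 2 bytes ≤ B = 4; zero-pad to 4 bytes: K' = 85 e8 00 00.
K' ⊕ ipad = b3 de 36 36.  K' ⊕ opad = d9 b4 5c 5c.
Inner input = (K'⊕ipad) ∥ m = b3 de 36 36 ∥ 4f cd 43 31.
Inner hash: sum = 179+222+54+54+79+205+67+49 = 909 → 03 8d.
Outer input = (K'⊕opad) ∥ inner = d9 b4 5c 5c ∥ 03 8d.
Outer hash (tag): sum = 217+180+92+92+3+141 = 725 → 02 d5.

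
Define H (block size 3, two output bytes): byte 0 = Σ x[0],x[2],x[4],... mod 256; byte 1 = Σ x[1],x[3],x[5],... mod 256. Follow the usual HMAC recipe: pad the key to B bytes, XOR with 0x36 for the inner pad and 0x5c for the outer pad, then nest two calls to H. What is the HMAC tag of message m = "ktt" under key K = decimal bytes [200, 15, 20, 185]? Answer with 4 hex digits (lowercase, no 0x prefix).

b928

Key decimal bytes [200, 15, 20, 185] = c8 0f 14 b9 is 4 bytes > B = 3, so hash it first: H(key) = dc c8, then zero-pad to 3 bytes: K' = dc c8 00.
K' ⊕ ipad = ea fe 36.  K' ⊕ opad = 80 94 5c.
Inner input = (K'⊕ipad) ∥ m = ea fe 36 ∥ 6b 74 74.
Inner hash: even-index sum = 404 mod 256 = 148; odd-index sum = 477 mod 256 = 221 → 94 dd.
Outer input = (K'⊕opad) ∥ inner = 80 94 5c ∥ 94 dd.
Outer hash (tag): even-index sum = 441 mod 256 = 185; odd-index sum = 296 mod 256 = 40 → b9 28.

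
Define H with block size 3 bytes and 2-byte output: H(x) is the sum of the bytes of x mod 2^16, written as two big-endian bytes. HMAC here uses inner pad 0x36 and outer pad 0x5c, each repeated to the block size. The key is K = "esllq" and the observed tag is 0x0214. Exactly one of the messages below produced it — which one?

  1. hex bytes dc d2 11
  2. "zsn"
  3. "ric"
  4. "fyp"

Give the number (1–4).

Key "esllq" = 65 73 6c 6c 71 is 5 bytes > B = 3, so hash it first: H(key) = 02 21, then zero-pad to 3 bytes: K' = 02 21 00.
K' ⊕ ipad = 34 17 36; K' ⊕ opad = 5e 7d 5c.
m1: inner = H(34 17 36 dc d2 11) = 02 40; tag = H(5e 7d 5c 02 40) = 0179
m2: inner = H(34 17 36 7a 73 6e) = 01 dc; tag = H(5e 7d 5c 01 dc) = 0214 ← matches
m3: inner = H(34 17 36 72 69 63) = 01 bf; tag = H(5e 7d 5c 01 bf) = 01f7
m4: inner = H(34 17 36 66 79 70) = 01 d0; tag = H(5e 7d 5c 01 d0) = 0208

2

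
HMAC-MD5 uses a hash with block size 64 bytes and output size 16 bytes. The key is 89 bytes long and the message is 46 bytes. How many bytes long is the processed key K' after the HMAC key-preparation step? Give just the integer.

Key is 89 > 64 bytes, so it is hashed to 16 bytes then zero-padded to 64: |K'| = 64.

64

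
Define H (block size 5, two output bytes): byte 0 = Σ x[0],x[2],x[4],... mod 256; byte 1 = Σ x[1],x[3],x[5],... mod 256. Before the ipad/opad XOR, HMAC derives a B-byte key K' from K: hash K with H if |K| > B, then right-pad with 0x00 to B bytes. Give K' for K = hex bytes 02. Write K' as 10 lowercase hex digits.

Key hex bytes 02 is 1 byte ≤ B = 5; zero-pad to 5 bytes: K' = 02 00 00 00 00.

0200000000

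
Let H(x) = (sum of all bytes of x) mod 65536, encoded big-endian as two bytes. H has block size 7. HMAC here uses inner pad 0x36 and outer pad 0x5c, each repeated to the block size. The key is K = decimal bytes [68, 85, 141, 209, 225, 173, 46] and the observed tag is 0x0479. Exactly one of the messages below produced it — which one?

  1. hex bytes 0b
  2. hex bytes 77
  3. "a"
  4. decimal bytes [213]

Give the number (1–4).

4

Key decimal bytes [68, 85, 141, 209, 225, 173, 46] = 44 55 8d d1 e1 ad 2e is exactly B = 7 bytes: K' = 44 55 8d d1 e1 ad 2e.
K' ⊕ ipad = 72 63 bb e7 d7 9b 18; K' ⊕ opad = 18 09 d1 8d bd f1 72.
m1: inner = H(72 63 bb e7 d7 9b 18 0b) = 04 0c; tag = H(18 09 d1 8d bd f1 72 04 0c) = 03af
m2: inner = H(72 63 bb e7 d7 9b 18 77) = 04 78; tag = H(18 09 d1 8d bd f1 72 04 78) = 041b
m3: inner = H(72 63 bb e7 d7 9b 18 61) = 04 62; tag = H(18 09 d1 8d bd f1 72 04 62) = 0405
m4: inner = H(72 63 bb e7 d7 9b 18 d5) = 04 d6; tag = H(18 09 d1 8d bd f1 72 04 d6) = 0479 ← matches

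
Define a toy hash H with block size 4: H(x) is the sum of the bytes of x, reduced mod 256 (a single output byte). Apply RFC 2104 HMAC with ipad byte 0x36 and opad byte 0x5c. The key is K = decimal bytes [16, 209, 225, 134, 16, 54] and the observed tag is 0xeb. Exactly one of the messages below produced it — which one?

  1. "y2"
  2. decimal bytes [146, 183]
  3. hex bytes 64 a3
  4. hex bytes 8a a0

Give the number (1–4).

1

Key decimal bytes [16, 209, 225, 134, 16, 54] = 10 d1 e1 86 10 36 is 6 bytes > B = 4, so hash it first: H(key) = 8e, then zero-pad to 4 bytes: K' = 8e 00 00 00.
K' ⊕ ipad = b8 36 36 36; K' ⊕ opad = d2 5c 5c 5c.
m1: inner = H(b8 36 36 36 79 32) = 05; tag = H(d2 5c 5c 5c 05) = eb ← matches
m2: inner = H(b8 36 36 36 92 b7) = a3; tag = H(d2 5c 5c 5c a3) = 89
m3: inner = H(b8 36 36 36 64 a3) = 61; tag = H(d2 5c 5c 5c 61) = 47
m4: inner = H(b8 36 36 36 8a a0) = 84; tag = H(d2 5c 5c 5c 84) = 6a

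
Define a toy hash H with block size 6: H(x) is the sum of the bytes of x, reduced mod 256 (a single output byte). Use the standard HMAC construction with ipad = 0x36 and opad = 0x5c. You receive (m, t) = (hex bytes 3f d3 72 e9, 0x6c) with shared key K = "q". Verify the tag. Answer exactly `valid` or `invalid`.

Key "q" = 71 is 1 byte ≤ B = 6; zero-pad to 6 bytes: K' = 71 00 00 00 00 00.
K' ⊕ ipad = 47 36 36 36 36 36; K' ⊕ opad = 2d 5c 5c 5c 5c 5c.
Inner hash: sum = 71+54+54+54+54+54+63+211+114+233 = 962; mod 256 = 194 → c2.
Outer hash (recomputed tag): sum = 45+92+92+92+92+92+194 = 699; mod 256 = 187 → bb.
Recomputed tag = bb; claimed = 6c → mismatch.

invalid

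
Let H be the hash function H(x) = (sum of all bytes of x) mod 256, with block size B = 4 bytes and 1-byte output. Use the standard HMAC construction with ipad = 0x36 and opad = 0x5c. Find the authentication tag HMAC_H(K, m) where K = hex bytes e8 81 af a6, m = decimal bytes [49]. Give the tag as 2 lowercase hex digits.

Key hex bytes e8 81 af a6 is exactly B = 4 bytes: K' = e8 81 af a6.
K' ⊕ ipad = de b7 99 90.  K' ⊕ opad = b4 dd f3 fa.
Inner input = (K'⊕ipad) ∥ m = de b7 99 90 ∥ 31.
Inner hash: sum = 222+183+153+144+49 = 751; mod 256 = 239 → ef.
Outer input = (K'⊕opad) ∥ inner = b4 dd f3 fa ∥ ef.
Outer hash (tag): sum = 180+221+243+250+239 = 1133; mod 256 = 109 → 6d.

6d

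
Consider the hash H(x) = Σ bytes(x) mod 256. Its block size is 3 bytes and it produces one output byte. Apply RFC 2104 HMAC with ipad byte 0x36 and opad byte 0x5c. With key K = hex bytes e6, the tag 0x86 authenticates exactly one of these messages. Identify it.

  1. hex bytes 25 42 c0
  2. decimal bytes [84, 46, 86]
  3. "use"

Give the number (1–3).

Key hex bytes e6 is 1 byte ≤ B = 3; zero-pad to 3 bytes: K' = e6 00 00.
K' ⊕ ipad = d0 36 36; K' ⊕ opad = ba 5c 5c.
m1: inner = H(d0 36 36 25 42 c0) = 63; tag = H(ba 5c 5c 63) = d5
m2: inner = H(d0 36 36 54 2e 56) = 14; tag = H(ba 5c 5c 14) = 86 ← matches
m3: inner = H(d0 36 36 75 73 65) = 89; tag = H(ba 5c 5c 89) = fb

2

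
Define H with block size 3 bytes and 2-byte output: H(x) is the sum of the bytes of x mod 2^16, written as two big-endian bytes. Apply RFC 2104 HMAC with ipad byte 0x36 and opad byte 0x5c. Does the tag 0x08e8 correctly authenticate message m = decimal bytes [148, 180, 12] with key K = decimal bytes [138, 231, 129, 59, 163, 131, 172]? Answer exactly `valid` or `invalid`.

invalid

Key decimal bytes [138, 231, 129, 59, 163, 131, 172] = 8a e7 81 3b a3 83 ac is 7 bytes > B = 3, so hash it first: H(key) = 03 ff, then zero-pad to 3 bytes: K' = 03 ff 00.
K' ⊕ ipad = 35 c9 36; K' ⊕ opad = 5f a3 5c.
Inner hash: sum = 53+201+54+148+180+12 = 648 → 02 88.
Outer hash (recomputed tag): sum = 95+163+92+2+136 = 488 → 01 e8.
Recomputed tag = 01e8; claimed = 08e8 → mismatch.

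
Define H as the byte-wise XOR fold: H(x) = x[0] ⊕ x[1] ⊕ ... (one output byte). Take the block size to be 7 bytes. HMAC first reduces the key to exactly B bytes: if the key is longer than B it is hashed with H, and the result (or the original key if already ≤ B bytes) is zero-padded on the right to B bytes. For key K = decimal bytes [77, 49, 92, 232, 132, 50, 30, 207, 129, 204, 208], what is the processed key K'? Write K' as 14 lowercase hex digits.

|K| = 11 > B = 7, so first hash the key.
H(K): XOR 4d⊕31⊕5c⊕e8⊕84⊕32⊕1e⊕cf⊕81⊕cc⊕d0 = 32.
Zero-pad H(K) = 32 to 7 bytes: K' = 32 00 00 00 00 00 00.

32000000000000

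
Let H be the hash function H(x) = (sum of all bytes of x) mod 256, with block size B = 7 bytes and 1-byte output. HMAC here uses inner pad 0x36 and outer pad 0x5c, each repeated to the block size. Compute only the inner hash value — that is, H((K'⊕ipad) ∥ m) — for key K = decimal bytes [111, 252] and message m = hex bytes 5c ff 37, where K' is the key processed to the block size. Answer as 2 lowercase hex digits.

Key decimal bytes [111, 252] = 6f fc is 2 bytes ≤ B = 7; zero-pad to 7 bytes: K' = 6f fc 00 00 00 00 00.
K' ⊕ ipad = 59 ca 36 36 36 36 36.
Inner input = 59 ca 36 36 36 36 36 ∥ 5c ff 37.
Inner hash: sum = 89+202+54+54+54+54+54+92+255+55 = 963; mod 256 = 195 → c3.

c3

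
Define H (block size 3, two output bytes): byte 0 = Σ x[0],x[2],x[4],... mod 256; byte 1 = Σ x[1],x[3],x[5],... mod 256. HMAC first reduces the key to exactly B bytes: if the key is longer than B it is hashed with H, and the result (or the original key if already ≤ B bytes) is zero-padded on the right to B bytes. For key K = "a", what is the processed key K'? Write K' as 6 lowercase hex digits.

610000

Key "a" = 61 is 1 byte ≤ B = 3; zero-pad to 3 bytes: K' = 61 00 00.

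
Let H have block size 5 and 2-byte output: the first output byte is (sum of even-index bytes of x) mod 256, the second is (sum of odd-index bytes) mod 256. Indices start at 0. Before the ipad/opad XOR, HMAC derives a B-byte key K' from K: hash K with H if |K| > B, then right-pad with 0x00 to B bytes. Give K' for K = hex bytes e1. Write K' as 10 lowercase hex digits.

Key hex bytes e1 is 1 byte ≤ B = 5; zero-pad to 5 bytes: K' = e1 00 00 00 00.

e100000000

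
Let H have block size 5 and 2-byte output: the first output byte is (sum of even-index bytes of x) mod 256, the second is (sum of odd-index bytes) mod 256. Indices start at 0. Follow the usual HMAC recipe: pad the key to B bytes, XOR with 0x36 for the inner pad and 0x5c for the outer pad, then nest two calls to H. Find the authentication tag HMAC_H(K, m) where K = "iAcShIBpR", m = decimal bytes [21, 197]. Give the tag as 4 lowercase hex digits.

Key "iAcShIBpR" = 69 41 63 53 68 49 42 70 52 is 9 bytes > B = 5, so hash it first: H(key) = c8 4d, then zero-pad to 5 bytes: K' = c8 4d 00 00 00.
K' ⊕ ipad = fe 7b 36 36 36.  K' ⊕ opad = 94 11 5c 5c 5c.
Inner input = (K'⊕ipad) ∥ m = fe 7b 36 36 36 ∥ 15 c5.
Inner hash: even-index sum = 559 mod 256 = 47; odd-index sum = 198 mod 256 = 198 → 2f c6.
Outer input = (K'⊕opad) ∥ inner = 94 11 5c 5c 5c ∥ 2f c6.
Outer hash (tag): even-index sum = 530 mod 256 = 18; odd-index sum = 156 mod 256 = 156 → 12 9c.

129c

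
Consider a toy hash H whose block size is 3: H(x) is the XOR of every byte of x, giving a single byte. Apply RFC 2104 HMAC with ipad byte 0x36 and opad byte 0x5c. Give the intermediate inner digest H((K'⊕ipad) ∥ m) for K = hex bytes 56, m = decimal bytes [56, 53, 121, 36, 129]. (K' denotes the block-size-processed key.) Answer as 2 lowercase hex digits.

Key hex bytes 56 is 1 byte ≤ B = 3; zero-pad to 3 bytes: K' = 56 00 00.
K' ⊕ ipad = 60 36 36.
Inner input = 60 36 36 ∥ 38 35 79 24 81.
Inner hash: XOR 60⊕36⊕36⊕38⊕35⊕79⊕24⊕81 = b1.

b1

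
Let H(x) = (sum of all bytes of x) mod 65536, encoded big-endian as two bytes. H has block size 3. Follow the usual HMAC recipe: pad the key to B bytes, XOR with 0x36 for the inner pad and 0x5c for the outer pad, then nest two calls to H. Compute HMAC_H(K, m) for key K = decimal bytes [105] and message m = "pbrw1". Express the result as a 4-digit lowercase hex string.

01a6

Key decimal bytes [105] = 69 is 1 byte ≤ B = 3; zero-pad to 3 bytes: K' = 69 00 00.
K' ⊕ ipad = 5f 36 36.  K' ⊕ opad = 35 5c 5c.
Inner input = (K'⊕ipad) ∥ m = 5f 36 36 ∥ 70 62 72 77 31.
Inner hash: sum = 95+54+54+112+98+114+119+49 = 695 → 02 b7.
Outer input = (K'⊕opad) ∥ inner = 35 5c 5c ∥ 02 b7.
Outer hash (tag): sum = 53+92+92+2+183 = 422 → 01 a6.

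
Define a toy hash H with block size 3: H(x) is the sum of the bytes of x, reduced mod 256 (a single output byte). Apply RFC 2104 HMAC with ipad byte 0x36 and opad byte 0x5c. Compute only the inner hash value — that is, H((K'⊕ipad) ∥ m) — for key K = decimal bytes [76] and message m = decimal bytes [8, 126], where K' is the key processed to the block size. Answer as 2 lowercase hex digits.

Key decimal bytes [76] = 4c is 1 byte ≤ B = 3; zero-pad to 3 bytes: K' = 4c 00 00.
K' ⊕ ipad = 7a 36 36.
Inner input = 7a 36 36 ∥ 08 7e.
Inner hash: sum = 122+54+54+8+126 = 364; mod 256 = 108 → 6c.

6c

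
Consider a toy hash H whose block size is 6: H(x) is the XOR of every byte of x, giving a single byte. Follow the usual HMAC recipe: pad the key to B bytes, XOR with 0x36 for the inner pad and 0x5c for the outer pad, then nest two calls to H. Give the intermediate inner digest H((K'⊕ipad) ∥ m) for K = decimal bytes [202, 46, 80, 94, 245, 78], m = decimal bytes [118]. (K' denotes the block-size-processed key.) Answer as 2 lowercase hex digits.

Key decimal bytes [202, 46, 80, 94, 245, 78] = ca 2e 50 5e f5 4e is exactly B = 6 bytes: K' = ca 2e 50 5e f5 4e.
K' ⊕ ipad = fc 18 66 68 c3 78.
Inner input = fc 18 66 68 c3 78 ∥ 76.
Inner hash: XOR fc⊕18⊕66⊕68⊕c3⊕78⊕76 = 27.

27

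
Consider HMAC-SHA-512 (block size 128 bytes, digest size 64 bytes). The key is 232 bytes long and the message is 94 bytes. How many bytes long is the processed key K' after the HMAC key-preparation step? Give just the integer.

128

Key is 232 > 128 bytes, so it is hashed to 64 bytes then zero-padded to 128: |K'| = 128.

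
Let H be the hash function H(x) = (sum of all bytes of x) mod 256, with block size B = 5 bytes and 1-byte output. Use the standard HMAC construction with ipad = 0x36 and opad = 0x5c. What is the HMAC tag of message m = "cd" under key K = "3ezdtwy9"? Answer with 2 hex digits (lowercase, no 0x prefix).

83

Key "3ezdtwy9" = 33 65 7a 64 74 77 79 39 is 8 bytes > B = 5, so hash it first: H(key) = 13, then zero-pad to 5 bytes: K' = 13 00 00 00 00.
K' ⊕ ipad = 25 36 36 36 36.  K' ⊕ opad = 4f 5c 5c 5c 5c.
Inner input = (K'⊕ipad) ∥ m = 25 36 36 36 36 ∥ 63 64.
Inner hash: sum = 37+54+54+54+54+99+100 = 452; mod 256 = 196 → c4.
Outer input = (K'⊕opad) ∥ inner = 4f 5c 5c 5c 5c ∥ c4.
Outer hash (tag): sum = 79+92+92+92+92+196 = 643; mod 256 = 131 → 83.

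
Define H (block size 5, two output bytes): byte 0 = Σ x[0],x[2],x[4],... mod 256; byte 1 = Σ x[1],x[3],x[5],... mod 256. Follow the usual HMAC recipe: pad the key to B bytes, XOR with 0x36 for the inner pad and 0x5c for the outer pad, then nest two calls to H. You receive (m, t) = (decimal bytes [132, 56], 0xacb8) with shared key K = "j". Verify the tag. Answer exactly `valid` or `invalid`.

invalid

Key "j" = 6a is 1 byte ≤ B = 5; zero-pad to 5 bytes: K' = 6a 00 00 00 00.
K' ⊕ ipad = 5c 36 36 36 36; K' ⊕ opad = 36 5c 5c 5c 5c.
Inner hash: even-index sum = 256 mod 256 = 0; odd-index sum = 240 mod 256 = 240 → 00 f0.
Outer hash (recomputed tag): even-index sum = 478 mod 256 = 222; odd-index sum = 184 mod 256 = 184 → de b8.
Recomputed tag = deb8; claimed = acb8 → mismatch.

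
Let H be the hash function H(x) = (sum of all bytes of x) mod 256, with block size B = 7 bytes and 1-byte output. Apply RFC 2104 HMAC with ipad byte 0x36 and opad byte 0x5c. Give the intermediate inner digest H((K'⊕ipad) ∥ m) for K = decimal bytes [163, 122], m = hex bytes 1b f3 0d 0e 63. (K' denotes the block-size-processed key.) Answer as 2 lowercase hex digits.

7b

Key decimal bytes [163, 122] = a3 7a is 2 bytes ≤ B = 7; zero-pad to 7 bytes: K' = a3 7a 00 00 00 00 00.
K' ⊕ ipad = 95 4c 36 36 36 36 36.
Inner input = 95 4c 36 36 36 36 36 ∥ 1b f3 0d 0e 63.
Inner hash: sum = 149+76+54+54+54+54+54+27+243+13+14+99 = 891; mod 256 = 123 → 7b.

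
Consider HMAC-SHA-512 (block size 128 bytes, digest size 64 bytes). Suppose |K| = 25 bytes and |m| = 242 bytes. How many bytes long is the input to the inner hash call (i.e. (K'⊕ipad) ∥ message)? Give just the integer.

Key is 25 ≤ 128 bytes, zero-padded: |K'| = 128.
Inner input = (K'⊕ipad) ∥ m → 128 + 242 = 370 bytes.

370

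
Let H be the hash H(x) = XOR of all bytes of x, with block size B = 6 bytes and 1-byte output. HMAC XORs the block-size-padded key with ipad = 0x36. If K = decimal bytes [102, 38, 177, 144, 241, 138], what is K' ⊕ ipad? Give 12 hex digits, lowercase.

501087a6c7bc

Key decimal bytes [102, 38, 177, 144, 241, 138] = 66 26 b1 90 f1 8a is exactly B = 6 bytes: K' = 66 26 b1 90 f1 8a.
XOR each byte with 0x36: 66⊕36=50, 26⊕36=10, b1⊕36=87, 90⊕36=a6, f1⊕36=c7, 8a⊕36=bc.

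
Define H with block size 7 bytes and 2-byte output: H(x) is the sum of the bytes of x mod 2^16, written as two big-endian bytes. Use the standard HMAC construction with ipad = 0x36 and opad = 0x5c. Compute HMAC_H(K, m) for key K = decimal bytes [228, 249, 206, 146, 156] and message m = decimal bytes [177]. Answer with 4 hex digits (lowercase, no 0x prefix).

043e

Key decimal bytes [228, 249, 206, 146, 156] = e4 f9 ce 92 9c is 5 bytes ≤ B = 7; zero-pad to 7 bytes: K' = e4 f9 ce 92 9c 00 00.
K' ⊕ ipad = d2 cf f8 a4 aa 36 36.  K' ⊕ opad = b8 a5 92 ce c0 5c 5c.
Inner input = (K'⊕ipad) ∥ m = d2 cf f8 a4 aa 36 36 ∥ b1.
Inner hash: sum = 210+207+248+164+170+54+54+177 = 1284 → 05 04.
Outer input = (K'⊕opad) ∥ inner = b8 a5 92 ce c0 5c 5c ∥ 05 04.
Outer hash (tag): sum = 184+165+146+206+192+92+92+5+4 = 1086 → 04 3e.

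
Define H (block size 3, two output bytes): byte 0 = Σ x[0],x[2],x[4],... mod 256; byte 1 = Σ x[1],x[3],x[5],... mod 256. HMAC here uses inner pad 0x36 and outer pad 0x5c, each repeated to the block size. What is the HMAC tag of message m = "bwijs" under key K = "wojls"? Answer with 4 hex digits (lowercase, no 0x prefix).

Key "wojls" = 77 6f 6a 6c 73 is 5 bytes > B = 3, so hash it first: H(key) = 54 db, then zero-pad to 3 bytes: K' = 54 db 00.
K' ⊕ ipad = 62 ed 36.  K' ⊕ opad = 08 87 5c.
Inner input = (K'⊕ipad) ∥ m = 62 ed 36 ∥ 62 77 69 6a 73.
Inner hash: even-index sum = 377 mod 256 = 121; odd-index sum = 555 mod 256 = 43 → 79 2b.
Outer input = (K'⊕opad) ∥ inner = 08 87 5c ∥ 79 2b.
Outer hash (tag): even-index sum = 143 mod 256 = 143; odd-index sum = 256 mod 256 = 0 → 8f 00.

8f00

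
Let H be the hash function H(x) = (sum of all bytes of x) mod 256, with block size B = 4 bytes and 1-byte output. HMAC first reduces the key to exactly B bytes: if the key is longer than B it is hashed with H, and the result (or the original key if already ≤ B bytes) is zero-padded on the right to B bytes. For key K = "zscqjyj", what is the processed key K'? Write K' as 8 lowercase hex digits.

|K| = 7 > B = 4, so first hash the key.
H(K): sum = 122+115+99+113+106+121+106 = 782; mod 256 = 14 → 0e.
Zero-pad H(K) = 0e to 4 bytes: K' = 0e 00 00 00.

0e000000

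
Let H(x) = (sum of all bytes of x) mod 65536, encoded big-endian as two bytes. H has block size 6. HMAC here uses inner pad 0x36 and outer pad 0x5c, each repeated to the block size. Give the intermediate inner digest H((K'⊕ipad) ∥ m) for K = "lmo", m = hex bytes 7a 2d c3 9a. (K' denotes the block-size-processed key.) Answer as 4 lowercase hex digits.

Key "lmo" = 6c 6d 6f is 3 bytes ≤ B = 6; zero-pad to 6 bytes: K' = 6c 6d 6f 00 00 00.
K' ⊕ ipad = 5a 5b 59 36 36 36.
Inner input = 5a 5b 59 36 36 36 ∥ 7a 2d c3 9a.
Inner hash: sum = 90+91+89+54+54+54+122+45+195+154 = 948 → 03 b4.

03b4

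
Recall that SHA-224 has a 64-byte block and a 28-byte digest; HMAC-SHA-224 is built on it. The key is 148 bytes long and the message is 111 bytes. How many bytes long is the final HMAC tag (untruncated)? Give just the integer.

The tag is one SHA-224 digest: 28 bytes.

28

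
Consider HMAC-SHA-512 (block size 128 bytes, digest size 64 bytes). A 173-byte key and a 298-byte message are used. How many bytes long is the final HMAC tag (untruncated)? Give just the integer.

The tag is one SHA-512 digest: 64 bytes.

64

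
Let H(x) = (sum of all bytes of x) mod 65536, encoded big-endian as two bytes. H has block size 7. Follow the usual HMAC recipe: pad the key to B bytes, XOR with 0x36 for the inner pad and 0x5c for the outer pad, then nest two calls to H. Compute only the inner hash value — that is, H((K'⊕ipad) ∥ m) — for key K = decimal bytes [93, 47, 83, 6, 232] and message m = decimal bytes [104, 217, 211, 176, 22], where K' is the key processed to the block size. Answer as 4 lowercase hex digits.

Key decimal bytes [93, 47, 83, 6, 232] = 5d 2f 53 06 e8 is 5 bytes ≤ B = 7; zero-pad to 7 bytes: K' = 5d 2f 53 06 e8 00 00.
K' ⊕ ipad = 6b 19 65 30 de 36 36.
Inner input = 6b 19 65 30 de 36 36 ∥ 68 d9 d3 b0 16.
Inner hash: sum = 107+25+101+48+222+54+54+104+217+211+176+22 = 1341 → 05 3d.

053d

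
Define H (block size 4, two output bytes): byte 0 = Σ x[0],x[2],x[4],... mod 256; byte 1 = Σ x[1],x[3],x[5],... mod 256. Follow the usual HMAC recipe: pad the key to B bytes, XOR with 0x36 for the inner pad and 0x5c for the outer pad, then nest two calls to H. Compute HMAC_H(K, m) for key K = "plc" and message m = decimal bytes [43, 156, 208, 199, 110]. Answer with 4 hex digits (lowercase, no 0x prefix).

6f7f

Key "plc" = 70 6c 63 is 3 bytes ≤ B = 4; zero-pad to 4 bytes: K' = 70 6c 63 00.
K' ⊕ ipad = 46 5a 55 36.  K' ⊕ opad = 2c 30 3f 5c.
Inner input = (K'⊕ipad) ∥ m = 46 5a 55 36 ∥ 2b 9c d0 c7 6e.
Inner hash: even-index sum = 516 mod 256 = 4; odd-index sum = 499 mod 256 = 243 → 04 f3.
Outer input = (K'⊕opad) ∥ inner = 2c 30 3f 5c ∥ 04 f3.
Outer hash (tag): even-index sum = 111 mod 256 = 111; odd-index sum = 383 mod 256 = 127 → 6f 7f.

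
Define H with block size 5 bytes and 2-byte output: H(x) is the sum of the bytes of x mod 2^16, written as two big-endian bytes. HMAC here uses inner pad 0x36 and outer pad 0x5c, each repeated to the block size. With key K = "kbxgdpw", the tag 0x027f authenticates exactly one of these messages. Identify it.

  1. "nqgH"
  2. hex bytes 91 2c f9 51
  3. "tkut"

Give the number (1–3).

3

Key "kbxgdpw" = 6b 62 78 67 64 70 77 is 7 bytes > B = 5, so hash it first: H(key) = 02 f7, then zero-pad to 5 bytes: K' = 02 f7 00 00 00.
K' ⊕ ipad = 34 c1 36 36 36; K' ⊕ opad = 5e ab 5c 5c 5c.
m1: inner = H(34 c1 36 36 36 6e 71 67 48) = 03 25; tag = H(5e ab 5c 5c 5c 03 25) = 0245
m2: inner = H(34 c1 36 36 36 91 2c f9 51) = 03 9e; tag = H(5e ab 5c 5c 5c 03 9e) = 02be
m3: inner = H(34 c1 36 36 36 74 6b 75 74) = 03 5f; tag = H(5e ab 5c 5c 5c 03 5f) = 027f ← matches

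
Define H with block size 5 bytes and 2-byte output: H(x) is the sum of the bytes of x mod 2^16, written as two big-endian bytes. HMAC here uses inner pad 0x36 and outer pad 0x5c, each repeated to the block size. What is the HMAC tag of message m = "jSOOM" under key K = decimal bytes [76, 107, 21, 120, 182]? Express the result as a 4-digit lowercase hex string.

Key decimal bytes [76, 107, 21, 120, 182] = 4c 6b 15 78 b6 is exactly B = 5 bytes: K' = 4c 6b 15 78 b6.
K' ⊕ ipad = 7a 5d 23 4e 80.  K' ⊕ opad = 10 37 49 24 ea.
Inner input = (K'⊕ipad) ∥ m = 7a 5d 23 4e 80 ∥ 6a 53 4f 4f 4d.
Inner hash: sum = 122+93+35+78+128+106+83+79+79+77 = 880 → 03 70.
Outer input = (K'⊕opad) ∥ inner = 10 37 49 24 ea ∥ 03 70.
Outer hash (tag): sum = 16+55+73+36+234+3+112 = 529 → 02 11.

0211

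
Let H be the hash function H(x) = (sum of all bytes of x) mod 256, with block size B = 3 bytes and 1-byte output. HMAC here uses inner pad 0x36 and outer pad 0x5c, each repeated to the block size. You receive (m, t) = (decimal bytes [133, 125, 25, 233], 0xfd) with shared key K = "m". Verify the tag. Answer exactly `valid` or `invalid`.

Key "m" = 6d is 1 byte ≤ B = 3; zero-pad to 3 bytes: K' = 6d 00 00.
K' ⊕ ipad = 5b 36 36; K' ⊕ opad = 31 5c 5c.
Inner hash: sum = 91+54+54+133+125+25+233 = 715; mod 256 = 203 → cb.
Outer hash (recomputed tag): sum = 49+92+92+203 = 436; mod 256 = 180 → b4.
Recomputed tag = b4; claimed = fd → mismatch.

invalid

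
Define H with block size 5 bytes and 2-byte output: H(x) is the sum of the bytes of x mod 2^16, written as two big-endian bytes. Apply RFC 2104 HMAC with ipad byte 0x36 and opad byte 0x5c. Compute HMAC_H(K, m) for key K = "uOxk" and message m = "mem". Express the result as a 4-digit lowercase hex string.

01d1

Key "uOxk" = 75 4f 78 6b is 4 bytes ≤ B = 5; zero-pad to 5 bytes: K' = 75 4f 78 6b 00.
K' ⊕ ipad = 43 79 4e 5d 36.  K' ⊕ opad = 29 13 24 37 5c.
Inner input = (K'⊕ipad) ∥ m = 43 79 4e 5d 36 ∥ 6d 65 6d.
Inner hash: sum = 67+121+78+93+54+109+101+109 = 732 → 02 dc.
Outer input = (K'⊕opad) ∥ inner = 29 13 24 37 5c ∥ 02 dc.
Outer hash (tag): sum = 41+19+36+55+92+2+220 = 465 → 01 d1.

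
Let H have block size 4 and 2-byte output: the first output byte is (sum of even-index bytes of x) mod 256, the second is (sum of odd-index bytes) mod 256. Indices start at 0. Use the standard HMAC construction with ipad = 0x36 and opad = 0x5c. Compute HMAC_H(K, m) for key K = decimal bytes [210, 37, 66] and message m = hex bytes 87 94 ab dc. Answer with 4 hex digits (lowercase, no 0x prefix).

368e

Key decimal bytes [210, 37, 66] = d2 25 42 is 3 bytes ≤ B = 4; zero-pad to 4 bytes: K' = d2 25 42 00.
K' ⊕ ipad = e4 13 74 36.  K' ⊕ opad = 8e 79 1e 5c.
Inner input = (K'⊕ipad) ∥ m = e4 13 74 36 ∥ 87 94 ab dc.
Inner hash: even-index sum = 650 mod 256 = 138; odd-index sum = 441 mod 256 = 185 → 8a b9.
Outer input = (K'⊕opad) ∥ inner = 8e 79 1e 5c ∥ 8a b9.
Outer hash (tag): even-index sum = 310 mod 256 = 54; odd-index sum = 398 mod 256 = 142 → 36 8e.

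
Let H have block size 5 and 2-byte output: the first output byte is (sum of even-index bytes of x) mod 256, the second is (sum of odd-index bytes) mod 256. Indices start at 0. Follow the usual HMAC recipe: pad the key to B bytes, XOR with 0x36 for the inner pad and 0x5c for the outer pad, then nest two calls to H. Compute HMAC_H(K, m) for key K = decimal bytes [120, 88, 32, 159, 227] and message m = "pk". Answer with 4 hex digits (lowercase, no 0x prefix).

Key decimal bytes [120, 88, 32, 159, 227] = 78 58 20 9f e3 is exactly B = 5 bytes: K' = 78 58 20 9f e3.
K' ⊕ ipad = 4e 6e 16 a9 d5.  K' ⊕ opad = 24 04 7c c3 bf.
Inner input = (K'⊕ipad) ∥ m = 4e 6e 16 a9 d5 ∥ 70 6b.
Inner hash: even-index sum = 420 mod 256 = 164; odd-index sum = 391 mod 256 = 135 → a4 87.
Outer input = (K'⊕opad) ∥ inner = 24 04 7c c3 bf ∥ a4 87.
Outer hash (tag): even-index sum = 486 mod 256 = 230; odd-index sum = 363 mod 256 = 107 → e6 6b.

e66b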